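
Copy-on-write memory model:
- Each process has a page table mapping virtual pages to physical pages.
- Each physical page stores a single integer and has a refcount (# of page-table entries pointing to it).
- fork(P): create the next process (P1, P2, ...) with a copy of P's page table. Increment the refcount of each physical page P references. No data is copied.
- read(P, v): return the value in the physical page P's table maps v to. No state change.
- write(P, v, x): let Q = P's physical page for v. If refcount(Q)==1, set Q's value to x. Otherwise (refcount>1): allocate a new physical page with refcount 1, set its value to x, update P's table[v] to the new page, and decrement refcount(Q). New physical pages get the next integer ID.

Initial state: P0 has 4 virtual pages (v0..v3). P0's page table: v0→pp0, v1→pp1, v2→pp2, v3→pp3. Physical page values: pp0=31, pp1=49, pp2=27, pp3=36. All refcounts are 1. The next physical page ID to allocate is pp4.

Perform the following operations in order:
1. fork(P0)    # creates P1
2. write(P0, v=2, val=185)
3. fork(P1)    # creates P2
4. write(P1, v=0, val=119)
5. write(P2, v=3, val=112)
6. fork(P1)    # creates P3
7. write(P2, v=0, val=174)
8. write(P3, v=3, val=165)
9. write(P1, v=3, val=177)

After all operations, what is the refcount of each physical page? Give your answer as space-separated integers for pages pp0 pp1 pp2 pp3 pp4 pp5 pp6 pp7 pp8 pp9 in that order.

Answer: 1 4 3 1 1 2 1 1 1 1

Derivation:
Op 1: fork(P0) -> P1. 4 ppages; refcounts: pp0:2 pp1:2 pp2:2 pp3:2
Op 2: write(P0, v2, 185). refcount(pp2)=2>1 -> COPY to pp4. 5 ppages; refcounts: pp0:2 pp1:2 pp2:1 pp3:2 pp4:1
Op 3: fork(P1) -> P2. 5 ppages; refcounts: pp0:3 pp1:3 pp2:2 pp3:3 pp4:1
Op 4: write(P1, v0, 119). refcount(pp0)=3>1 -> COPY to pp5. 6 ppages; refcounts: pp0:2 pp1:3 pp2:2 pp3:3 pp4:1 pp5:1
Op 5: write(P2, v3, 112). refcount(pp3)=3>1 -> COPY to pp6. 7 ppages; refcounts: pp0:2 pp1:3 pp2:2 pp3:2 pp4:1 pp5:1 pp6:1
Op 6: fork(P1) -> P3. 7 ppages; refcounts: pp0:2 pp1:4 pp2:3 pp3:3 pp4:1 pp5:2 pp6:1
Op 7: write(P2, v0, 174). refcount(pp0)=2>1 -> COPY to pp7. 8 ppages; refcounts: pp0:1 pp1:4 pp2:3 pp3:3 pp4:1 pp5:2 pp6:1 pp7:1
Op 8: write(P3, v3, 165). refcount(pp3)=3>1 -> COPY to pp8. 9 ppages; refcounts: pp0:1 pp1:4 pp2:3 pp3:2 pp4:1 pp5:2 pp6:1 pp7:1 pp8:1
Op 9: write(P1, v3, 177). refcount(pp3)=2>1 -> COPY to pp9. 10 ppages; refcounts: pp0:1 pp1:4 pp2:3 pp3:1 pp4:1 pp5:2 pp6:1 pp7:1 pp8:1 pp9:1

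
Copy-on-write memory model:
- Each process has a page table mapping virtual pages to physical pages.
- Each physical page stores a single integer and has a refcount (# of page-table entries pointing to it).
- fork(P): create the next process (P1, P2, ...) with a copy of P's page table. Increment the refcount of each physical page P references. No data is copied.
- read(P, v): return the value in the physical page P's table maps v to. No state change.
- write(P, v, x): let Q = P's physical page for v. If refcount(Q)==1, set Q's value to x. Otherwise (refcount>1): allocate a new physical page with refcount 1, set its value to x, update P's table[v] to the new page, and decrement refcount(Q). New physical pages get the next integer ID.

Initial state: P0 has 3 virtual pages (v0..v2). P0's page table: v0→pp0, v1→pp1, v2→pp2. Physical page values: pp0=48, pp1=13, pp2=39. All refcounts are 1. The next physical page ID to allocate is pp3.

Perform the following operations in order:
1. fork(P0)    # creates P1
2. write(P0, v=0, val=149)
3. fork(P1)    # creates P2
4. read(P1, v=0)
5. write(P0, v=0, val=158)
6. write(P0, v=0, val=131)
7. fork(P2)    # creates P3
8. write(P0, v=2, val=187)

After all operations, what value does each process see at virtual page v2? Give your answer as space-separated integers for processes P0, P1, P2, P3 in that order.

Op 1: fork(P0) -> P1. 3 ppages; refcounts: pp0:2 pp1:2 pp2:2
Op 2: write(P0, v0, 149). refcount(pp0)=2>1 -> COPY to pp3. 4 ppages; refcounts: pp0:1 pp1:2 pp2:2 pp3:1
Op 3: fork(P1) -> P2. 4 ppages; refcounts: pp0:2 pp1:3 pp2:3 pp3:1
Op 4: read(P1, v0) -> 48. No state change.
Op 5: write(P0, v0, 158). refcount(pp3)=1 -> write in place. 4 ppages; refcounts: pp0:2 pp1:3 pp2:3 pp3:1
Op 6: write(P0, v0, 131). refcount(pp3)=1 -> write in place. 4 ppages; refcounts: pp0:2 pp1:3 pp2:3 pp3:1
Op 7: fork(P2) -> P3. 4 ppages; refcounts: pp0:3 pp1:4 pp2:4 pp3:1
Op 8: write(P0, v2, 187). refcount(pp2)=4>1 -> COPY to pp4. 5 ppages; refcounts: pp0:3 pp1:4 pp2:3 pp3:1 pp4:1
P0: v2 -> pp4 = 187
P1: v2 -> pp2 = 39
P2: v2 -> pp2 = 39
P3: v2 -> pp2 = 39

Answer: 187 39 39 39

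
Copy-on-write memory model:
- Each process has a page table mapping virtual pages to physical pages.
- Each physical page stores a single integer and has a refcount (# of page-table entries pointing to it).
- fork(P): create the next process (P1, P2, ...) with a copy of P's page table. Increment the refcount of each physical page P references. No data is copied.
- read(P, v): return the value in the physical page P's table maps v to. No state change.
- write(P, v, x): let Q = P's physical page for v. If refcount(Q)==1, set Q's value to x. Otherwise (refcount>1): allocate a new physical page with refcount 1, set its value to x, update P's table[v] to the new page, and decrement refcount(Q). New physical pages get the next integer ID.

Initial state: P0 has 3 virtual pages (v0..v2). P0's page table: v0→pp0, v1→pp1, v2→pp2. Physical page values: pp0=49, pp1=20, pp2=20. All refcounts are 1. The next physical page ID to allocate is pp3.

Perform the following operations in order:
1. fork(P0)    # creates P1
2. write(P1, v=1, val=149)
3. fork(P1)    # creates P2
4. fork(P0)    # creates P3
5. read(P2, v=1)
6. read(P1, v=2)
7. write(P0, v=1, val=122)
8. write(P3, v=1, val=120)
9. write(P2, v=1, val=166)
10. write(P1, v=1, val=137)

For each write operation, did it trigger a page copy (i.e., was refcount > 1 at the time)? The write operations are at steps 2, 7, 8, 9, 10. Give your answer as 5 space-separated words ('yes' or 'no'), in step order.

Op 1: fork(P0) -> P1. 3 ppages; refcounts: pp0:2 pp1:2 pp2:2
Op 2: write(P1, v1, 149). refcount(pp1)=2>1 -> COPY to pp3. 4 ppages; refcounts: pp0:2 pp1:1 pp2:2 pp3:1
Op 3: fork(P1) -> P2. 4 ppages; refcounts: pp0:3 pp1:1 pp2:3 pp3:2
Op 4: fork(P0) -> P3. 4 ppages; refcounts: pp0:4 pp1:2 pp2:4 pp3:2
Op 5: read(P2, v1) -> 149. No state change.
Op 6: read(P1, v2) -> 20. No state change.
Op 7: write(P0, v1, 122). refcount(pp1)=2>1 -> COPY to pp4. 5 ppages; refcounts: pp0:4 pp1:1 pp2:4 pp3:2 pp4:1
Op 8: write(P3, v1, 120). refcount(pp1)=1 -> write in place. 5 ppages; refcounts: pp0:4 pp1:1 pp2:4 pp3:2 pp4:1
Op 9: write(P2, v1, 166). refcount(pp3)=2>1 -> COPY to pp5. 6 ppages; refcounts: pp0:4 pp1:1 pp2:4 pp3:1 pp4:1 pp5:1
Op 10: write(P1, v1, 137). refcount(pp3)=1 -> write in place. 6 ppages; refcounts: pp0:4 pp1:1 pp2:4 pp3:1 pp4:1 pp5:1

yes yes no yes no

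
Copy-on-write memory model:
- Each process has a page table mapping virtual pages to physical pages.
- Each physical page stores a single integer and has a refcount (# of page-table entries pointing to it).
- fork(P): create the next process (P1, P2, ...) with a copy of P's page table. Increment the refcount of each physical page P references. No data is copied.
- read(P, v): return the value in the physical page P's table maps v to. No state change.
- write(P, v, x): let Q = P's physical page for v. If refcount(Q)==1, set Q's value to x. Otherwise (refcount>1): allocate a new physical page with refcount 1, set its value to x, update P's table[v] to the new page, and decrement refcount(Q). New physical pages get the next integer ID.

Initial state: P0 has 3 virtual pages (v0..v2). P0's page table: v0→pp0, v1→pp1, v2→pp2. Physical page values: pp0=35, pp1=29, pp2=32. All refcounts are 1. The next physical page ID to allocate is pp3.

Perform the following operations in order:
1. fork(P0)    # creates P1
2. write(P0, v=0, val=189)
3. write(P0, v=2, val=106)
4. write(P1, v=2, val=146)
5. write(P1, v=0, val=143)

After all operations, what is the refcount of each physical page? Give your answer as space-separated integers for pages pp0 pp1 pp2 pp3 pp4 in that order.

Answer: 1 2 1 1 1

Derivation:
Op 1: fork(P0) -> P1. 3 ppages; refcounts: pp0:2 pp1:2 pp2:2
Op 2: write(P0, v0, 189). refcount(pp0)=2>1 -> COPY to pp3. 4 ppages; refcounts: pp0:1 pp1:2 pp2:2 pp3:1
Op 3: write(P0, v2, 106). refcount(pp2)=2>1 -> COPY to pp4. 5 ppages; refcounts: pp0:1 pp1:2 pp2:1 pp3:1 pp4:1
Op 4: write(P1, v2, 146). refcount(pp2)=1 -> write in place. 5 ppages; refcounts: pp0:1 pp1:2 pp2:1 pp3:1 pp4:1
Op 5: write(P1, v0, 143). refcount(pp0)=1 -> write in place. 5 ppages; refcounts: pp0:1 pp1:2 pp2:1 pp3:1 pp4:1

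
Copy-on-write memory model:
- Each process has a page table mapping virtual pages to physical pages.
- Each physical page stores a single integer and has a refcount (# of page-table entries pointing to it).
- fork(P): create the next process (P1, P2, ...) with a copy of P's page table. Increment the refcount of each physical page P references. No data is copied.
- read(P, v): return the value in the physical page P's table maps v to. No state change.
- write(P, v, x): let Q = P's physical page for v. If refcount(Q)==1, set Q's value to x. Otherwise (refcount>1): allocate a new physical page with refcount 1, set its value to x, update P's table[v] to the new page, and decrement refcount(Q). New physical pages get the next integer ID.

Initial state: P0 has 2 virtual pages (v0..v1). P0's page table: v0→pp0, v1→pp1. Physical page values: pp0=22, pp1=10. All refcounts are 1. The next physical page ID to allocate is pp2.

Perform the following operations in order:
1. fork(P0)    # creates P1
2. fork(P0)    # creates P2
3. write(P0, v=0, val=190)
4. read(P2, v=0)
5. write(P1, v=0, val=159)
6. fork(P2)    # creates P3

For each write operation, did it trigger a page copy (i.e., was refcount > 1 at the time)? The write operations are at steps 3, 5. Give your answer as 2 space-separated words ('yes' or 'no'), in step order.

Op 1: fork(P0) -> P1. 2 ppages; refcounts: pp0:2 pp1:2
Op 2: fork(P0) -> P2. 2 ppages; refcounts: pp0:3 pp1:3
Op 3: write(P0, v0, 190). refcount(pp0)=3>1 -> COPY to pp2. 3 ppages; refcounts: pp0:2 pp1:3 pp2:1
Op 4: read(P2, v0) -> 22. No state change.
Op 5: write(P1, v0, 159). refcount(pp0)=2>1 -> COPY to pp3. 4 ppages; refcounts: pp0:1 pp1:3 pp2:1 pp3:1
Op 6: fork(P2) -> P3. 4 ppages; refcounts: pp0:2 pp1:4 pp2:1 pp3:1

yes yes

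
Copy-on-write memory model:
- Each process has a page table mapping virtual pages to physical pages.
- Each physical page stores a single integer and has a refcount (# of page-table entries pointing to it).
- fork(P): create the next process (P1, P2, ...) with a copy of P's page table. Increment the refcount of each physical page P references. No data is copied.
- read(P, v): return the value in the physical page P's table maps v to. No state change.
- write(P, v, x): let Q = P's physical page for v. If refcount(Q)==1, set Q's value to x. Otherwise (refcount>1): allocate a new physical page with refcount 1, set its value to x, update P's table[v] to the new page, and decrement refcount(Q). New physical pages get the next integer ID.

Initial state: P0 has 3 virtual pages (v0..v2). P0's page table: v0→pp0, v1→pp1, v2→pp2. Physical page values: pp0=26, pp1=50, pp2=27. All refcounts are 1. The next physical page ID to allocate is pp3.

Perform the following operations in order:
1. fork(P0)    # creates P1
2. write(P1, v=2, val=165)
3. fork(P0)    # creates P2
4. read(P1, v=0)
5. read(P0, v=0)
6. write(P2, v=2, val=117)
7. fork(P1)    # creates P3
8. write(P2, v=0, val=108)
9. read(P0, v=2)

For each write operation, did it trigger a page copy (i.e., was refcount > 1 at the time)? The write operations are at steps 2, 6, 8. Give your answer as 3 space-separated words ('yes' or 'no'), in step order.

Op 1: fork(P0) -> P1. 3 ppages; refcounts: pp0:2 pp1:2 pp2:2
Op 2: write(P1, v2, 165). refcount(pp2)=2>1 -> COPY to pp3. 4 ppages; refcounts: pp0:2 pp1:2 pp2:1 pp3:1
Op 3: fork(P0) -> P2. 4 ppages; refcounts: pp0:3 pp1:3 pp2:2 pp3:1
Op 4: read(P1, v0) -> 26. No state change.
Op 5: read(P0, v0) -> 26. No state change.
Op 6: write(P2, v2, 117). refcount(pp2)=2>1 -> COPY to pp4. 5 ppages; refcounts: pp0:3 pp1:3 pp2:1 pp3:1 pp4:1
Op 7: fork(P1) -> P3. 5 ppages; refcounts: pp0:4 pp1:4 pp2:1 pp3:2 pp4:1
Op 8: write(P2, v0, 108). refcount(pp0)=4>1 -> COPY to pp5. 6 ppages; refcounts: pp0:3 pp1:4 pp2:1 pp3:2 pp4:1 pp5:1
Op 9: read(P0, v2) -> 27. No state change.

yes yes yes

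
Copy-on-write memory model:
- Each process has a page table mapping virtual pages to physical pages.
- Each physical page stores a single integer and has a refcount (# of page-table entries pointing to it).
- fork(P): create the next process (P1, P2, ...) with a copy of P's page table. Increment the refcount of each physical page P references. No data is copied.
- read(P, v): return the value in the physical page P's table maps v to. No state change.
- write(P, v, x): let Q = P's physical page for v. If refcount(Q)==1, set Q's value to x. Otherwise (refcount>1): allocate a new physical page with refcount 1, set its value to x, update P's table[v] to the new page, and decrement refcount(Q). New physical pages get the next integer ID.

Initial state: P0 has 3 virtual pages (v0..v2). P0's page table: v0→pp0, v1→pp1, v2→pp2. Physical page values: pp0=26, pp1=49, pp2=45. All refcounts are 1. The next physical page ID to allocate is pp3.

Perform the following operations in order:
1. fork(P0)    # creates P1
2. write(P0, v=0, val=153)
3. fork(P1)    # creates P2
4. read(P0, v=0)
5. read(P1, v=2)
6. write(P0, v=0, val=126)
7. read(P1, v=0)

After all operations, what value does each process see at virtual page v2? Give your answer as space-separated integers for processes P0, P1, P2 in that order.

Answer: 45 45 45

Derivation:
Op 1: fork(P0) -> P1. 3 ppages; refcounts: pp0:2 pp1:2 pp2:2
Op 2: write(P0, v0, 153). refcount(pp0)=2>1 -> COPY to pp3. 4 ppages; refcounts: pp0:1 pp1:2 pp2:2 pp3:1
Op 3: fork(P1) -> P2. 4 ppages; refcounts: pp0:2 pp1:3 pp2:3 pp3:1
Op 4: read(P0, v0) -> 153. No state change.
Op 5: read(P1, v2) -> 45. No state change.
Op 6: write(P0, v0, 126). refcount(pp3)=1 -> write in place. 4 ppages; refcounts: pp0:2 pp1:3 pp2:3 pp3:1
Op 7: read(P1, v0) -> 26. No state change.
P0: v2 -> pp2 = 45
P1: v2 -> pp2 = 45
P2: v2 -> pp2 = 45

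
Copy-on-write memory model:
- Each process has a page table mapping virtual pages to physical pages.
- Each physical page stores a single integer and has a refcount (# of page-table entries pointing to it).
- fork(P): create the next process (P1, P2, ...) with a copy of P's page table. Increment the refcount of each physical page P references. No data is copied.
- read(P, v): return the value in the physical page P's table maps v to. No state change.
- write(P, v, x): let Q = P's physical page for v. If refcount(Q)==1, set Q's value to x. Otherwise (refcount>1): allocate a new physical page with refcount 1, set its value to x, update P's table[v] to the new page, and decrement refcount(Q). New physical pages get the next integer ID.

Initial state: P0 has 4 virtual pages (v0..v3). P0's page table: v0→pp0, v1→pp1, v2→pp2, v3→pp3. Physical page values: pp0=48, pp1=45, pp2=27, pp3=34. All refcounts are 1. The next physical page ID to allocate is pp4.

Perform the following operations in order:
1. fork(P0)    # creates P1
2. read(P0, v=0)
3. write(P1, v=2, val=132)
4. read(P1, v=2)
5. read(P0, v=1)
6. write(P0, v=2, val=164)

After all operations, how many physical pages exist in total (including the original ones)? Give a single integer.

Op 1: fork(P0) -> P1. 4 ppages; refcounts: pp0:2 pp1:2 pp2:2 pp3:2
Op 2: read(P0, v0) -> 48. No state change.
Op 3: write(P1, v2, 132). refcount(pp2)=2>1 -> COPY to pp4. 5 ppages; refcounts: pp0:2 pp1:2 pp2:1 pp3:2 pp4:1
Op 4: read(P1, v2) -> 132. No state change.
Op 5: read(P0, v1) -> 45. No state change.
Op 6: write(P0, v2, 164). refcount(pp2)=1 -> write in place. 5 ppages; refcounts: pp0:2 pp1:2 pp2:1 pp3:2 pp4:1

Answer: 5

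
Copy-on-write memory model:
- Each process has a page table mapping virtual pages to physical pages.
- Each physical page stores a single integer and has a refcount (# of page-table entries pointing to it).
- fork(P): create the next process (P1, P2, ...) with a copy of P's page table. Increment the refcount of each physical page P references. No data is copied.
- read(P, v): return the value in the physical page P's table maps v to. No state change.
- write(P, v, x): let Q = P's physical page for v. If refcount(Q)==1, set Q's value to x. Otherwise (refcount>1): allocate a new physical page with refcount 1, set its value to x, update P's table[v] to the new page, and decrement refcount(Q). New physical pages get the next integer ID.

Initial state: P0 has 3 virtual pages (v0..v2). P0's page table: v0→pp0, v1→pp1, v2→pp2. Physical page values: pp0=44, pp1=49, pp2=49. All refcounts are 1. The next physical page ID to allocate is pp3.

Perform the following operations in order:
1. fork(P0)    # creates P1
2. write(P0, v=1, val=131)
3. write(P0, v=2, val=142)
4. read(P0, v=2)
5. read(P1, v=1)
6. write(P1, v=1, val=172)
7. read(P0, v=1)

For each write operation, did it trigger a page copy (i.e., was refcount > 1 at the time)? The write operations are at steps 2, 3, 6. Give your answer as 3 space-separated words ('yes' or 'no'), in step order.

Op 1: fork(P0) -> P1. 3 ppages; refcounts: pp0:2 pp1:2 pp2:2
Op 2: write(P0, v1, 131). refcount(pp1)=2>1 -> COPY to pp3. 4 ppages; refcounts: pp0:2 pp1:1 pp2:2 pp3:1
Op 3: write(P0, v2, 142). refcount(pp2)=2>1 -> COPY to pp4. 5 ppages; refcounts: pp0:2 pp1:1 pp2:1 pp3:1 pp4:1
Op 4: read(P0, v2) -> 142. No state change.
Op 5: read(P1, v1) -> 49. No state change.
Op 6: write(P1, v1, 172). refcount(pp1)=1 -> write in place. 5 ppages; refcounts: pp0:2 pp1:1 pp2:1 pp3:1 pp4:1
Op 7: read(P0, v1) -> 131. No state change.

yes yes no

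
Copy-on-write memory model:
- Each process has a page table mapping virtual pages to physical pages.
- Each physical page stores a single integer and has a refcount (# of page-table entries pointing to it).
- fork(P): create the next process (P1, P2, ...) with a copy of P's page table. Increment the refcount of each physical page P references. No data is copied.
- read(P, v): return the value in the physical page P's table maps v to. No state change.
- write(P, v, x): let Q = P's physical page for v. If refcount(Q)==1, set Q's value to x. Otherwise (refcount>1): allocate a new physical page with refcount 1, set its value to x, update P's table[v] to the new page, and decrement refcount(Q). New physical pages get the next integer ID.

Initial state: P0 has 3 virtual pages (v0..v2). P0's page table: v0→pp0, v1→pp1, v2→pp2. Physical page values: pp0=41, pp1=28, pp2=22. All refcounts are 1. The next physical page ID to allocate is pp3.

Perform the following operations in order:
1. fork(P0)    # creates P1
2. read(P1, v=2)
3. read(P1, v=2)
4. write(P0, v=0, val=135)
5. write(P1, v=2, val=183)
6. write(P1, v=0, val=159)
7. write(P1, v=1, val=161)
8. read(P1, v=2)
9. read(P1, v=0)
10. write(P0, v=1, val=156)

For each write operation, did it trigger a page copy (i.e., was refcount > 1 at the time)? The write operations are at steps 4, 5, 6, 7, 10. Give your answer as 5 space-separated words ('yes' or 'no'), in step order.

Op 1: fork(P0) -> P1. 3 ppages; refcounts: pp0:2 pp1:2 pp2:2
Op 2: read(P1, v2) -> 22. No state change.
Op 3: read(P1, v2) -> 22. No state change.
Op 4: write(P0, v0, 135). refcount(pp0)=2>1 -> COPY to pp3. 4 ppages; refcounts: pp0:1 pp1:2 pp2:2 pp3:1
Op 5: write(P1, v2, 183). refcount(pp2)=2>1 -> COPY to pp4. 5 ppages; refcounts: pp0:1 pp1:2 pp2:1 pp3:1 pp4:1
Op 6: write(P1, v0, 159). refcount(pp0)=1 -> write in place. 5 ppages; refcounts: pp0:1 pp1:2 pp2:1 pp3:1 pp4:1
Op 7: write(P1, v1, 161). refcount(pp1)=2>1 -> COPY to pp5. 6 ppages; refcounts: pp0:1 pp1:1 pp2:1 pp3:1 pp4:1 pp5:1
Op 8: read(P1, v2) -> 183. No state change.
Op 9: read(P1, v0) -> 159. No state change.
Op 10: write(P0, v1, 156). refcount(pp1)=1 -> write in place. 6 ppages; refcounts: pp0:1 pp1:1 pp2:1 pp3:1 pp4:1 pp5:1

yes yes no yes no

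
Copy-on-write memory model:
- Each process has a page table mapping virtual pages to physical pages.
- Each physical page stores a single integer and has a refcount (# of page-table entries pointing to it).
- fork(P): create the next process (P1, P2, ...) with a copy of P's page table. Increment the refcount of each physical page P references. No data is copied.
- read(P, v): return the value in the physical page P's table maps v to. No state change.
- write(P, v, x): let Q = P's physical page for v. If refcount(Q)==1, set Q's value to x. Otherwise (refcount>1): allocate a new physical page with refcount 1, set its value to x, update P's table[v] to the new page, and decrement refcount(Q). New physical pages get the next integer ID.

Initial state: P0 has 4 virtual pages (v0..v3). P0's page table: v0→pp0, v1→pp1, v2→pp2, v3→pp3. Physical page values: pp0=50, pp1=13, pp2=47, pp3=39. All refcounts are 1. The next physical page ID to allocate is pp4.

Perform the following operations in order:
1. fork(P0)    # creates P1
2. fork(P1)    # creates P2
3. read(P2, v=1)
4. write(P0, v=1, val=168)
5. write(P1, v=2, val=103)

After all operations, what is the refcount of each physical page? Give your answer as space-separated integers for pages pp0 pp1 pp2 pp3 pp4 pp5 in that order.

Op 1: fork(P0) -> P1. 4 ppages; refcounts: pp0:2 pp1:2 pp2:2 pp3:2
Op 2: fork(P1) -> P2. 4 ppages; refcounts: pp0:3 pp1:3 pp2:3 pp3:3
Op 3: read(P2, v1) -> 13. No state change.
Op 4: write(P0, v1, 168). refcount(pp1)=3>1 -> COPY to pp4. 5 ppages; refcounts: pp0:3 pp1:2 pp2:3 pp3:3 pp4:1
Op 5: write(P1, v2, 103). refcount(pp2)=3>1 -> COPY to pp5. 6 ppages; refcounts: pp0:3 pp1:2 pp2:2 pp3:3 pp4:1 pp5:1

Answer: 3 2 2 3 1 1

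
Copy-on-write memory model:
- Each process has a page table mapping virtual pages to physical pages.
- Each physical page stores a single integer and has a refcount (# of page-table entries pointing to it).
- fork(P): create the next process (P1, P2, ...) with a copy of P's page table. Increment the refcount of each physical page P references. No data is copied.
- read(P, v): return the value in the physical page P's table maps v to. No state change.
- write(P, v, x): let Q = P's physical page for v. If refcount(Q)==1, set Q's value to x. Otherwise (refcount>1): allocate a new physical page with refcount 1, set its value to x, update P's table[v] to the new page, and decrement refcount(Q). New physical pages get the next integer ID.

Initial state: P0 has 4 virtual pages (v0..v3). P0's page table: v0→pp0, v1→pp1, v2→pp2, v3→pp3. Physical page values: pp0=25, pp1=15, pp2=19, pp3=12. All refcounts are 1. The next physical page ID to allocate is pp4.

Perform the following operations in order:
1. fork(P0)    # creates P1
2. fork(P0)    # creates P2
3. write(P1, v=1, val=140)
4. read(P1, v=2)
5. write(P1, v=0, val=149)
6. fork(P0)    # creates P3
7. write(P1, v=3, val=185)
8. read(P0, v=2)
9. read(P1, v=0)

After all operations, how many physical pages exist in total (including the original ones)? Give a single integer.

Answer: 7

Derivation:
Op 1: fork(P0) -> P1. 4 ppages; refcounts: pp0:2 pp1:2 pp2:2 pp3:2
Op 2: fork(P0) -> P2. 4 ppages; refcounts: pp0:3 pp1:3 pp2:3 pp3:3
Op 3: write(P1, v1, 140). refcount(pp1)=3>1 -> COPY to pp4. 5 ppages; refcounts: pp0:3 pp1:2 pp2:3 pp3:3 pp4:1
Op 4: read(P1, v2) -> 19. No state change.
Op 5: write(P1, v0, 149). refcount(pp0)=3>1 -> COPY to pp5. 6 ppages; refcounts: pp0:2 pp1:2 pp2:3 pp3:3 pp4:1 pp5:1
Op 6: fork(P0) -> P3. 6 ppages; refcounts: pp0:3 pp1:3 pp2:4 pp3:4 pp4:1 pp5:1
Op 7: write(P1, v3, 185). refcount(pp3)=4>1 -> COPY to pp6. 7 ppages; refcounts: pp0:3 pp1:3 pp2:4 pp3:3 pp4:1 pp5:1 pp6:1
Op 8: read(P0, v2) -> 19. No state change.
Op 9: read(P1, v0) -> 149. No state change.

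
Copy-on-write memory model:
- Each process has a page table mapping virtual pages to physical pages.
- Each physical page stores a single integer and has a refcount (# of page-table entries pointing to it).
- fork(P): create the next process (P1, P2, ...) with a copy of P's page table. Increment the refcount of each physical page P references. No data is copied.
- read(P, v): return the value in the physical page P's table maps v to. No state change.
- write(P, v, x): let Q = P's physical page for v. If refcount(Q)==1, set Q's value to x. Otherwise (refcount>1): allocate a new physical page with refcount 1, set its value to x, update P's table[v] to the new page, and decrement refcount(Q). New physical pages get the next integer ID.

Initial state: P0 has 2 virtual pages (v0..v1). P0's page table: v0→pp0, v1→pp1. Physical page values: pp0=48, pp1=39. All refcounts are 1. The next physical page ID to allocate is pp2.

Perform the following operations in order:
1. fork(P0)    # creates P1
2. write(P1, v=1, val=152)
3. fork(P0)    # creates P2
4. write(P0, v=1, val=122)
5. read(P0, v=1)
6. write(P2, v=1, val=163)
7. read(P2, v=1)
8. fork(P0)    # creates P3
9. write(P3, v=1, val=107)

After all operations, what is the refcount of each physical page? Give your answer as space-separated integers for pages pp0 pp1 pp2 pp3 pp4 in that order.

Answer: 4 1 1 1 1

Derivation:
Op 1: fork(P0) -> P1. 2 ppages; refcounts: pp0:2 pp1:2
Op 2: write(P1, v1, 152). refcount(pp1)=2>1 -> COPY to pp2. 3 ppages; refcounts: pp0:2 pp1:1 pp2:1
Op 3: fork(P0) -> P2. 3 ppages; refcounts: pp0:3 pp1:2 pp2:1
Op 4: write(P0, v1, 122). refcount(pp1)=2>1 -> COPY to pp3. 4 ppages; refcounts: pp0:3 pp1:1 pp2:1 pp3:1
Op 5: read(P0, v1) -> 122. No state change.
Op 6: write(P2, v1, 163). refcount(pp1)=1 -> write in place. 4 ppages; refcounts: pp0:3 pp1:1 pp2:1 pp3:1
Op 7: read(P2, v1) -> 163. No state change.
Op 8: fork(P0) -> P3. 4 ppages; refcounts: pp0:4 pp1:1 pp2:1 pp3:2
Op 9: write(P3, v1, 107). refcount(pp3)=2>1 -> COPY to pp4. 5 ppages; refcounts: pp0:4 pp1:1 pp2:1 pp3:1 pp4:1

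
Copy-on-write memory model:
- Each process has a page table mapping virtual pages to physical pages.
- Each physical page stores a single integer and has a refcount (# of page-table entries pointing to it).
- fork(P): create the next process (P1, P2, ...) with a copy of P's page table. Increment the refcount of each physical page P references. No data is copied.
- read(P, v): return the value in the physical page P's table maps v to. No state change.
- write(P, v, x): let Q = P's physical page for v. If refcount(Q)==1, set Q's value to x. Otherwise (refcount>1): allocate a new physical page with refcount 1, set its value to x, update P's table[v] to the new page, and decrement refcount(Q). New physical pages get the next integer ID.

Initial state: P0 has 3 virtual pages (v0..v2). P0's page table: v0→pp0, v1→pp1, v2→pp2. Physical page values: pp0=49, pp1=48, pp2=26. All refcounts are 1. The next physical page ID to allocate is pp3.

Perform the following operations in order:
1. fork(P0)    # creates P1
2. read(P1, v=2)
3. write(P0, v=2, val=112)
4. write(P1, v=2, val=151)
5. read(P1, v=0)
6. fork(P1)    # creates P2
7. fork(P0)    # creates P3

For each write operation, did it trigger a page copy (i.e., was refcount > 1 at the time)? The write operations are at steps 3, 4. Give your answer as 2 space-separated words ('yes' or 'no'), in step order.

Op 1: fork(P0) -> P1. 3 ppages; refcounts: pp0:2 pp1:2 pp2:2
Op 2: read(P1, v2) -> 26. No state change.
Op 3: write(P0, v2, 112). refcount(pp2)=2>1 -> COPY to pp3. 4 ppages; refcounts: pp0:2 pp1:2 pp2:1 pp3:1
Op 4: write(P1, v2, 151). refcount(pp2)=1 -> write in place. 4 ppages; refcounts: pp0:2 pp1:2 pp2:1 pp3:1
Op 5: read(P1, v0) -> 49. No state change.
Op 6: fork(P1) -> P2. 4 ppages; refcounts: pp0:3 pp1:3 pp2:2 pp3:1
Op 7: fork(P0) -> P3. 4 ppages; refcounts: pp0:4 pp1:4 pp2:2 pp3:2

yes no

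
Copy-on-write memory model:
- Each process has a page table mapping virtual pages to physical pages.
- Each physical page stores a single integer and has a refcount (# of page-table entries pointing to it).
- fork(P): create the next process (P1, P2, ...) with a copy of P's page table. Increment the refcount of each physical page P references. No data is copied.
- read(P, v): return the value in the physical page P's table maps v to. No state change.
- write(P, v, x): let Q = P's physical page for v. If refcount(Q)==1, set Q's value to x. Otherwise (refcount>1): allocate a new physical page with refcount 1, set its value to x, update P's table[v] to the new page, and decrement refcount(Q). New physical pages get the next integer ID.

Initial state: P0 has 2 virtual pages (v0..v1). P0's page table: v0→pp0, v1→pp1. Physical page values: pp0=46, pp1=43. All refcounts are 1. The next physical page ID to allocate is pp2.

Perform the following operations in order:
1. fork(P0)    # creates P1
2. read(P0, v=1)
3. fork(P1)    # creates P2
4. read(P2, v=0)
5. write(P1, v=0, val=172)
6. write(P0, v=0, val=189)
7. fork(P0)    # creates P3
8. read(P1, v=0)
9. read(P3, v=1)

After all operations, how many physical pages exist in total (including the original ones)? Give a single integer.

Op 1: fork(P0) -> P1. 2 ppages; refcounts: pp0:2 pp1:2
Op 2: read(P0, v1) -> 43. No state change.
Op 3: fork(P1) -> P2. 2 ppages; refcounts: pp0:3 pp1:3
Op 4: read(P2, v0) -> 46. No state change.
Op 5: write(P1, v0, 172). refcount(pp0)=3>1 -> COPY to pp2. 3 ppages; refcounts: pp0:2 pp1:3 pp2:1
Op 6: write(P0, v0, 189). refcount(pp0)=2>1 -> COPY to pp3. 4 ppages; refcounts: pp0:1 pp1:3 pp2:1 pp3:1
Op 7: fork(P0) -> P3. 4 ppages; refcounts: pp0:1 pp1:4 pp2:1 pp3:2
Op 8: read(P1, v0) -> 172. No state change.
Op 9: read(P3, v1) -> 43. No state change.

Answer: 4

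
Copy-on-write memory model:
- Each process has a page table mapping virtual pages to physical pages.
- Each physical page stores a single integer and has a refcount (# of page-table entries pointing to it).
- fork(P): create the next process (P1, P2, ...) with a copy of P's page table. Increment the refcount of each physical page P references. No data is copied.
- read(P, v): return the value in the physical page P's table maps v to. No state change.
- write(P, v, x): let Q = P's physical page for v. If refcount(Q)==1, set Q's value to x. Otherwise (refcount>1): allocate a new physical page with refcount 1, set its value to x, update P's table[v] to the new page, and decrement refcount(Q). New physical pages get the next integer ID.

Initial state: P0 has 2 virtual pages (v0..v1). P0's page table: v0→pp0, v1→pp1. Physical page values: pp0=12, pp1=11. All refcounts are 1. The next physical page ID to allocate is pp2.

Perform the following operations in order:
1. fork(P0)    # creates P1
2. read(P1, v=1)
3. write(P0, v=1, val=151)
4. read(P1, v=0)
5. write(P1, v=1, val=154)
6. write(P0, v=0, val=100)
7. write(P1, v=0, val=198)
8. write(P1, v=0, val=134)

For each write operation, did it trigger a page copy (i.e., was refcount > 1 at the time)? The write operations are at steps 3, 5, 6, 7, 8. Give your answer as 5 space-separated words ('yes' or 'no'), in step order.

Op 1: fork(P0) -> P1. 2 ppages; refcounts: pp0:2 pp1:2
Op 2: read(P1, v1) -> 11. No state change.
Op 3: write(P0, v1, 151). refcount(pp1)=2>1 -> COPY to pp2. 3 ppages; refcounts: pp0:2 pp1:1 pp2:1
Op 4: read(P1, v0) -> 12. No state change.
Op 5: write(P1, v1, 154). refcount(pp1)=1 -> write in place. 3 ppages; refcounts: pp0:2 pp1:1 pp2:1
Op 6: write(P0, v0, 100). refcount(pp0)=2>1 -> COPY to pp3. 4 ppages; refcounts: pp0:1 pp1:1 pp2:1 pp3:1
Op 7: write(P1, v0, 198). refcount(pp0)=1 -> write in place. 4 ppages; refcounts: pp0:1 pp1:1 pp2:1 pp3:1
Op 8: write(P1, v0, 134). refcount(pp0)=1 -> write in place. 4 ppages; refcounts: pp0:1 pp1:1 pp2:1 pp3:1

yes no yes no no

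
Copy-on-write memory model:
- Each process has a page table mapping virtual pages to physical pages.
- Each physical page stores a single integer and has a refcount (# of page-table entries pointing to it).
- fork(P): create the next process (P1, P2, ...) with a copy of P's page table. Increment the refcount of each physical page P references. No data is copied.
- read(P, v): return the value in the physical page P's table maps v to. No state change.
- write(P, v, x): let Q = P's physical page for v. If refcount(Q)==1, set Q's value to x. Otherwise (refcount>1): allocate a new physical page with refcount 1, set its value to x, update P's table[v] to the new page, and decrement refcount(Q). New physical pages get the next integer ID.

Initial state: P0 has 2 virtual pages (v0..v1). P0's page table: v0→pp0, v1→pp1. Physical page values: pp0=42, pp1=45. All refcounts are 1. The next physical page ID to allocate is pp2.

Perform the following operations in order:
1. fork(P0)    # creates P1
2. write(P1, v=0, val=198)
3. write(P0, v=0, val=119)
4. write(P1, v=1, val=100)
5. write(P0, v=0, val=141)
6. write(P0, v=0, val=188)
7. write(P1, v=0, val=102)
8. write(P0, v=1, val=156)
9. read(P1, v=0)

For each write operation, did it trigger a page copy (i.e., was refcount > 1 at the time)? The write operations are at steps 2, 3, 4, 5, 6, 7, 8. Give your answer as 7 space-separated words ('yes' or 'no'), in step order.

Op 1: fork(P0) -> P1. 2 ppages; refcounts: pp0:2 pp1:2
Op 2: write(P1, v0, 198). refcount(pp0)=2>1 -> COPY to pp2. 3 ppages; refcounts: pp0:1 pp1:2 pp2:1
Op 3: write(P0, v0, 119). refcount(pp0)=1 -> write in place. 3 ppages; refcounts: pp0:1 pp1:2 pp2:1
Op 4: write(P1, v1, 100). refcount(pp1)=2>1 -> COPY to pp3. 4 ppages; refcounts: pp0:1 pp1:1 pp2:1 pp3:1
Op 5: write(P0, v0, 141). refcount(pp0)=1 -> write in place. 4 ppages; refcounts: pp0:1 pp1:1 pp2:1 pp3:1
Op 6: write(P0, v0, 188). refcount(pp0)=1 -> write in place. 4 ppages; refcounts: pp0:1 pp1:1 pp2:1 pp3:1
Op 7: write(P1, v0, 102). refcount(pp2)=1 -> write in place. 4 ppages; refcounts: pp0:1 pp1:1 pp2:1 pp3:1
Op 8: write(P0, v1, 156). refcount(pp1)=1 -> write in place. 4 ppages; refcounts: pp0:1 pp1:1 pp2:1 pp3:1
Op 9: read(P1, v0) -> 102. No state change.

yes no yes no no no no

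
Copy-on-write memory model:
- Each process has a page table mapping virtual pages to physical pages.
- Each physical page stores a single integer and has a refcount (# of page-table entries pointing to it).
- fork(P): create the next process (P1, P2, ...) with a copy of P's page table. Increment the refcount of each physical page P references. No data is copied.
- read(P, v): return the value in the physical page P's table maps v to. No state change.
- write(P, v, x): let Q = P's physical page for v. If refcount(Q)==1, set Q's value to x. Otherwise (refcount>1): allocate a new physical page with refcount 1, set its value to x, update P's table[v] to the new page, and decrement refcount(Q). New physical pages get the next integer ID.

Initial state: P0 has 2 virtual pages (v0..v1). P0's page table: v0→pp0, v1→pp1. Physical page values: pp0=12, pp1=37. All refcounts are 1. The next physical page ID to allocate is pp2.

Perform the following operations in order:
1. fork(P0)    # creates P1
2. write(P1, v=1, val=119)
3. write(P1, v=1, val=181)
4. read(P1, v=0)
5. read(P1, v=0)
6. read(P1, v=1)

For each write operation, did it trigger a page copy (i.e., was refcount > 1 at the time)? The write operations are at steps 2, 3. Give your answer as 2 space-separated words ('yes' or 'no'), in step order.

Op 1: fork(P0) -> P1. 2 ppages; refcounts: pp0:2 pp1:2
Op 2: write(P1, v1, 119). refcount(pp1)=2>1 -> COPY to pp2. 3 ppages; refcounts: pp0:2 pp1:1 pp2:1
Op 3: write(P1, v1, 181). refcount(pp2)=1 -> write in place. 3 ppages; refcounts: pp0:2 pp1:1 pp2:1
Op 4: read(P1, v0) -> 12. No state change.
Op 5: read(P1, v0) -> 12. No state change.
Op 6: read(P1, v1) -> 181. No state change.

yes no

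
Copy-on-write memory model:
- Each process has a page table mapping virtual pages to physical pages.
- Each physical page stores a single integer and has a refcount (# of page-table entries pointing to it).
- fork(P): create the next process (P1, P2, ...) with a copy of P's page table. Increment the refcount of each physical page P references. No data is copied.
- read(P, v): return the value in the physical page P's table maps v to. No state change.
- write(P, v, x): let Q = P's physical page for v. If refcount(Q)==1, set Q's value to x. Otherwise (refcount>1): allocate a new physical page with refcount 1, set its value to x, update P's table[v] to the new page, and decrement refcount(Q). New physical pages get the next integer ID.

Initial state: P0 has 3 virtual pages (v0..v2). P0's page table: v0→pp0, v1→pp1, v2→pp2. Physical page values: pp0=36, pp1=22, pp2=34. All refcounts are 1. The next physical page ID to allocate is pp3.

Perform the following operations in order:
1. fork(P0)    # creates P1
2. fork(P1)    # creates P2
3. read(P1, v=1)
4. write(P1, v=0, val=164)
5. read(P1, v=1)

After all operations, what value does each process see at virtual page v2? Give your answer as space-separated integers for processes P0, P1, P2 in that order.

Answer: 34 34 34

Derivation:
Op 1: fork(P0) -> P1. 3 ppages; refcounts: pp0:2 pp1:2 pp2:2
Op 2: fork(P1) -> P2. 3 ppages; refcounts: pp0:3 pp1:3 pp2:3
Op 3: read(P1, v1) -> 22. No state change.
Op 4: write(P1, v0, 164). refcount(pp0)=3>1 -> COPY to pp3. 4 ppages; refcounts: pp0:2 pp1:3 pp2:3 pp3:1
Op 5: read(P1, v1) -> 22. No state change.
P0: v2 -> pp2 = 34
P1: v2 -> pp2 = 34
P2: v2 -> pp2 = 34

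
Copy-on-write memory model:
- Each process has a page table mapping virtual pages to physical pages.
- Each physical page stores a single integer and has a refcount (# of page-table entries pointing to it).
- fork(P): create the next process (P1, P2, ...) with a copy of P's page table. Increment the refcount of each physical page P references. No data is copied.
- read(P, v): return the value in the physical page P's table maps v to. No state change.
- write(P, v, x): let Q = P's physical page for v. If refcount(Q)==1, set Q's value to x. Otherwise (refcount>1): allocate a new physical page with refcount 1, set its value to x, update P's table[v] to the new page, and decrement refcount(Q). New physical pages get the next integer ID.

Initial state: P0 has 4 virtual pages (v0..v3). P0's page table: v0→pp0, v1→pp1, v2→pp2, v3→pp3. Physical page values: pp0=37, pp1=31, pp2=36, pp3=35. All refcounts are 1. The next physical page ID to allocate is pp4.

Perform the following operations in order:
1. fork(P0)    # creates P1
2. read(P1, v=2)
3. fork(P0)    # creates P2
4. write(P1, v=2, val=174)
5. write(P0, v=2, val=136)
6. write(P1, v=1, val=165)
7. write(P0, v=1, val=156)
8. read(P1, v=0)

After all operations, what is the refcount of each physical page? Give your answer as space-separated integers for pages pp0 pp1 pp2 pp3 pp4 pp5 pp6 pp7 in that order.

Answer: 3 1 1 3 1 1 1 1

Derivation:
Op 1: fork(P0) -> P1. 4 ppages; refcounts: pp0:2 pp1:2 pp2:2 pp3:2
Op 2: read(P1, v2) -> 36. No state change.
Op 3: fork(P0) -> P2. 4 ppages; refcounts: pp0:3 pp1:3 pp2:3 pp3:3
Op 4: write(P1, v2, 174). refcount(pp2)=3>1 -> COPY to pp4. 5 ppages; refcounts: pp0:3 pp1:3 pp2:2 pp3:3 pp4:1
Op 5: write(P0, v2, 136). refcount(pp2)=2>1 -> COPY to pp5. 6 ppages; refcounts: pp0:3 pp1:3 pp2:1 pp3:3 pp4:1 pp5:1
Op 6: write(P1, v1, 165). refcount(pp1)=3>1 -> COPY to pp6. 7 ppages; refcounts: pp0:3 pp1:2 pp2:1 pp3:3 pp4:1 pp5:1 pp6:1
Op 7: write(P0, v1, 156). refcount(pp1)=2>1 -> COPY to pp7. 8 ppages; refcounts: pp0:3 pp1:1 pp2:1 pp3:3 pp4:1 pp5:1 pp6:1 pp7:1
Op 8: read(P1, v0) -> 37. No state change.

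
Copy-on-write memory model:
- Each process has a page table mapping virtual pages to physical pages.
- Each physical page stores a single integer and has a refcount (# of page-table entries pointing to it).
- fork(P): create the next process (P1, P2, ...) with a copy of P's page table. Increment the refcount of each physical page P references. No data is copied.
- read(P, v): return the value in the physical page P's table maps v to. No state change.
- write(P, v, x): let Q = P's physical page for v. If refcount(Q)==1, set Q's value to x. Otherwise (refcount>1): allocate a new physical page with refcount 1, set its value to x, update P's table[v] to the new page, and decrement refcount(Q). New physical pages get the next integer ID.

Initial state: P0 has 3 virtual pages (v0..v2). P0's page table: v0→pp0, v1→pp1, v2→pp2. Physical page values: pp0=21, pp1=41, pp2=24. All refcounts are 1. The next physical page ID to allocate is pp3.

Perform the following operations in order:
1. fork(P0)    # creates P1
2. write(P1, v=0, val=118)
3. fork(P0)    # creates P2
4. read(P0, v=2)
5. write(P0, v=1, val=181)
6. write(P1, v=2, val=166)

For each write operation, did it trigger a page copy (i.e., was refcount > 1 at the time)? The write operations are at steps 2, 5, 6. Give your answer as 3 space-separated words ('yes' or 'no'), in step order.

Op 1: fork(P0) -> P1. 3 ppages; refcounts: pp0:2 pp1:2 pp2:2
Op 2: write(P1, v0, 118). refcount(pp0)=2>1 -> COPY to pp3. 4 ppages; refcounts: pp0:1 pp1:2 pp2:2 pp3:1
Op 3: fork(P0) -> P2. 4 ppages; refcounts: pp0:2 pp1:3 pp2:3 pp3:1
Op 4: read(P0, v2) -> 24. No state change.
Op 5: write(P0, v1, 181). refcount(pp1)=3>1 -> COPY to pp4. 5 ppages; refcounts: pp0:2 pp1:2 pp2:3 pp3:1 pp4:1
Op 6: write(P1, v2, 166). refcount(pp2)=3>1 -> COPY to pp5. 6 ppages; refcounts: pp0:2 pp1:2 pp2:2 pp3:1 pp4:1 pp5:1

yes yes yes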